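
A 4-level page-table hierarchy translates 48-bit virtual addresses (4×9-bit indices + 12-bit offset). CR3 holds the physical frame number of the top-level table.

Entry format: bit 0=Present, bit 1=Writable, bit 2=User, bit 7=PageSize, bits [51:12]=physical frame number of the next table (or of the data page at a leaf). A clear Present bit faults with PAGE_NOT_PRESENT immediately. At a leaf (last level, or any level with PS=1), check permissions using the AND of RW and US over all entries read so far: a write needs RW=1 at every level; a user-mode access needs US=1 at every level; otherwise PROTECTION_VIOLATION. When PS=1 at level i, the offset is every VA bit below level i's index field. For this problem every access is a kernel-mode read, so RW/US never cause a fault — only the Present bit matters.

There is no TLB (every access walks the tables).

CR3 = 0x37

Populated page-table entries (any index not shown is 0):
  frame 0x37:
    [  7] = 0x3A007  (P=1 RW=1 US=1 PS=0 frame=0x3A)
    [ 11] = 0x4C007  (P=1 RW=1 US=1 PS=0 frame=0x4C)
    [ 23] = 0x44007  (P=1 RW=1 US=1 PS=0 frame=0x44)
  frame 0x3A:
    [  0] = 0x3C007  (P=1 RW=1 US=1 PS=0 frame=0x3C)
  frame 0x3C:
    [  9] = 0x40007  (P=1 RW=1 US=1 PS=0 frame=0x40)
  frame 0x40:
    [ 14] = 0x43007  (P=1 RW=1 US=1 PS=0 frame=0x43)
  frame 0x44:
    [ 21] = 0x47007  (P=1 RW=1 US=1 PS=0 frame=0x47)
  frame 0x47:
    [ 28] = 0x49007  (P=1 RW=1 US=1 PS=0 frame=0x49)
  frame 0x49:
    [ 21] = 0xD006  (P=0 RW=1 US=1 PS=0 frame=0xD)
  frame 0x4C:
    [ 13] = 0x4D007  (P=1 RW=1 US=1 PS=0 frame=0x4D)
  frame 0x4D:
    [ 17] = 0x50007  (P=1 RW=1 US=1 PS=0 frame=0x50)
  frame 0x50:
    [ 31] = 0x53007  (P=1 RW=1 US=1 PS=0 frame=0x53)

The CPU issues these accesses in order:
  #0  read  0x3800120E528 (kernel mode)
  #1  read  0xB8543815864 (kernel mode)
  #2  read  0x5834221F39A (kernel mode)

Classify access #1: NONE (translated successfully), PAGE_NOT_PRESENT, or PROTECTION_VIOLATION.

Trace:
#0 VA=0x3800120E528 (r,kernel):
  L0 @0x37[7] → 0x3A007  P=1,RW=1,US=1,PS=0
  L1 @0x3A[0] → 0x3C007  P=1,RW=1,US=1,PS=0
  L2 @0x3C[9] → 0x40007  P=1,RW=1,US=1,PS=0
  L3 @0x40[14] → 0x43007  P=1,RW=1,US=1,PS=0
  ✓ 0x43528  — 4 lookups
#1 VA=0xB8543815864 (r,kernel):
  L0 @0x37[23] → 0x44007  P=1,RW=1,US=1,PS=0
  L1 @0x44[21] → 0x47007  P=1,RW=1,US=1,PS=0
  L2 @0x47[28] → 0x49007  P=1,RW=1,US=1,PS=0
  L3 @0x49[21] → 0xD006  P=0,RW=1,US=1,PS=0
  ✗ PAGE_NOT_PRESENT  [4 reads]
#2 VA=0x5834221F39A (r,kernel):
  L0 @0x37[11] → 0x4C007  P=1,RW=1,US=1,PS=0
  L1 @0x4C[13] → 0x4D007  P=1,RW=1,US=1,PS=0
  L2 @0x4D[17] → 0x50007  P=1,RW=1,US=1,PS=0
  L3 @0x50[31] → 0x53007  P=1,RW=1,US=1,PS=0
  ✓ 0x5339A  — 4 lookups

Access #1 fault: PAGE_NOT_PRESENT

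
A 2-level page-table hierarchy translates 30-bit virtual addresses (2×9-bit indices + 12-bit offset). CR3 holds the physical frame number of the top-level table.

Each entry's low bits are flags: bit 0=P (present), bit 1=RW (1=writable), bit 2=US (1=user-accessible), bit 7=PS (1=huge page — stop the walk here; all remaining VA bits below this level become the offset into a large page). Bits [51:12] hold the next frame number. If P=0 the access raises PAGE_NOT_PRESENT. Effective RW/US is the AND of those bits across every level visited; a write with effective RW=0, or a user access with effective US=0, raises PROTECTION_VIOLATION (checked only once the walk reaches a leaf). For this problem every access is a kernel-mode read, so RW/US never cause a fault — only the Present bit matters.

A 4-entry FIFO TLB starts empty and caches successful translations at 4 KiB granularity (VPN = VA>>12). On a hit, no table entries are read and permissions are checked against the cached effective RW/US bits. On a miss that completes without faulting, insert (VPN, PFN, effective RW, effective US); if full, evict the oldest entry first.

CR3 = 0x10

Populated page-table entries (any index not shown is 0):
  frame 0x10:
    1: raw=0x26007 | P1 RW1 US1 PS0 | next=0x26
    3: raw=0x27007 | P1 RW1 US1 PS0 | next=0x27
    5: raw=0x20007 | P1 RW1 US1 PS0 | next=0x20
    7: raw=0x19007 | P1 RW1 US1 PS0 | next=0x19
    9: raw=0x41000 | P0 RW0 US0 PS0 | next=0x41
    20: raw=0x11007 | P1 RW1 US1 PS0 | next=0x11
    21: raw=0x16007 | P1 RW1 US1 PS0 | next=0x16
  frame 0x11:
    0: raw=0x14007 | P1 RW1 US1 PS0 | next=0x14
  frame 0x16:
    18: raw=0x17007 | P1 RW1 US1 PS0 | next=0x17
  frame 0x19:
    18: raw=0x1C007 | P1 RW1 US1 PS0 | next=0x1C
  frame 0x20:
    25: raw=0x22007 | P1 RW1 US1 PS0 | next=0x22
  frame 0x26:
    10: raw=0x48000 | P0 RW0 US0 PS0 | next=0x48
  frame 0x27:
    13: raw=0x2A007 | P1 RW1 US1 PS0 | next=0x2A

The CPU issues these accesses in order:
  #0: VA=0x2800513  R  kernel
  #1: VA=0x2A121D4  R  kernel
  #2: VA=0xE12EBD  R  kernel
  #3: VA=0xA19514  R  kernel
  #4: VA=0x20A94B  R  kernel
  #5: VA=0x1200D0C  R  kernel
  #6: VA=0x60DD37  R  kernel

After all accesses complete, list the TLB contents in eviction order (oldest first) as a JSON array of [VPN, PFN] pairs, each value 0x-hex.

Trace:
#0 VA=0x2800513 (r,kernel):
  L0: frame=0x10 idx=20 entry=0x11007 [P=1 RW=1 US=1 PS=0]
  L1: frame=0x11 idx=0 entry=0x14007 [P=1 RW=1 US=1 PS=0]
  → PA=0x14513  (2 entries read)
#1 VA=0x2A121D4 (r,kernel):
  L0: frame=0x10 idx=21 entry=0x16007 [P=1 RW=1 US=1 PS=0]
  L1: frame=0x16 idx=18 entry=0x17007 [P=1 RW=1 US=1 PS=0]
  → PA=0x171D4  (2 entries read)
#2 VA=0xE12EBD (r,kernel):
  L0: frame=0x10 idx=7 entry=0x19007 [P=1 RW=1 US=1 PS=0]
  L1: frame=0x19 idx=18 entry=0x1C007 [P=1 RW=1 US=1 PS=0]
  → PA=0x1CEBD  (2 entries read)
#3 VA=0xA19514 (r,kernel):
  L0: frame=0x10 idx=5 entry=0x20007 [P=1 RW=1 US=1 PS=0]
  L1: frame=0x20 idx=25 entry=0x22007 [P=1 RW=1 US=1 PS=0]
  → PA=0x22514  (2 entries read)
#4 VA=0x20A94B (r,kernel):
  L0: frame=0x10 idx=1 entry=0x26007 [P=1 RW=1 US=1 PS=0]
  L1: frame=0x26 idx=10 entry=0x48000 [P=0 RW=0 US=0 PS=0]
  → PAGE_NOT_PRESENT  (2 entries read)
#5 VA=0x1200D0C (r,kernel):
  L0: frame=0x10 idx=9 entry=0x41000 [P=0 RW=0 US=0 PS=0]
  → PAGE_NOT_PRESENT  (1 entries read)
#6 VA=0x60DD37 (r,kernel):
  L0: frame=0x10 idx=3 entry=0x27007 [P=1 RW=1 US=1 PS=0]
  L1: frame=0x27 idx=13 entry=0x2A007 [P=1 RW=1 US=1 PS=0]
  → PA=0x2AD37  (2 entries read)

TLB: [["0x2A12", "0x17"], ["0xE12", "0x1C"], ["0xA19", "0x22"], ["0x60D", "0x2A"]]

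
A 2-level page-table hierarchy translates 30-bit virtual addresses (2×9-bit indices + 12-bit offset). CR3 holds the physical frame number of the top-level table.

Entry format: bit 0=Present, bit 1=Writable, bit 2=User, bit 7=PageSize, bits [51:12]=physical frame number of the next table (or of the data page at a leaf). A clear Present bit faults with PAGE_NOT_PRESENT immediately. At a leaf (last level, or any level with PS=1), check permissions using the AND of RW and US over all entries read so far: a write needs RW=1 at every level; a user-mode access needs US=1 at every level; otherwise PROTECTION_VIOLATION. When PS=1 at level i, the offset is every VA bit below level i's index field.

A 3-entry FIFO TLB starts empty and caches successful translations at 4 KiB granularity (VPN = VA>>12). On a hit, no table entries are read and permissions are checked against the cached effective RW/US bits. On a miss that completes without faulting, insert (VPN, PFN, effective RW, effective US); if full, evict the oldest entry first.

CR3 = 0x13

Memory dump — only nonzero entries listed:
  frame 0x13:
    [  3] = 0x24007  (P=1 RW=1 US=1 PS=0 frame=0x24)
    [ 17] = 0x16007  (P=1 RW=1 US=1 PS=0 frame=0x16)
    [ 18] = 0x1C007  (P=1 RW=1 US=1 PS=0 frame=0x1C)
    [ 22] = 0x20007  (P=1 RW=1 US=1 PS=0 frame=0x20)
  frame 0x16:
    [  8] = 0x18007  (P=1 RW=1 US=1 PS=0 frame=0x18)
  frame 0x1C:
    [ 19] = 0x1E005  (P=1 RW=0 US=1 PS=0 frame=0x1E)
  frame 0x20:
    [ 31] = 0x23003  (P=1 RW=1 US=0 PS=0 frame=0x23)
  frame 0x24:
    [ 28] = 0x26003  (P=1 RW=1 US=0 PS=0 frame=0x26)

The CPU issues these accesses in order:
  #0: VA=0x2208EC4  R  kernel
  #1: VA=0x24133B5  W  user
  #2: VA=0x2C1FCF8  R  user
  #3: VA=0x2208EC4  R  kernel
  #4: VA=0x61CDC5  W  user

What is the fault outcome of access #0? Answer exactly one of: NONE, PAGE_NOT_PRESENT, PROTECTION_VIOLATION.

Trace:
#0 VA=0x2208EC4 (r,kernel):
  [0] read 0x13 idx=17: raw=0x16007 flags P=1 W=1 U=1 S=0
  [1] read 0x16 idx=8: raw=0x18007 flags P=1 W=1 U=1 S=0
  ✓ 0x18EC4  — 2 lookups
#1 VA=0x24133B5 (w,user):
  [0] read 0x13 idx=18: raw=0x1C007 flags P=1 W=1 U=1 S=0
  [1] read 0x1C idx=19: raw=0x1E005 flags P=1 W=0 U=1 S=0
  ⇒ fault: PROTECTION_VIOLATION  — 2 lookups
#2 VA=0x2C1FCF8 (r,user):
  [0] read 0x13 idx=22: raw=0x20007 flags P=1 W=1 U=1 S=0
  [1] read 0x20 idx=31: raw=0x23003 flags P=1 W=1 U=0 S=0
  ⇒ fault: PROTECTION_VIOLATION  — 2 lookups
#3 VA=0x2208EC4 (r,kernel):
  TLB hit vpn=0x2208 → PA=0x18EC4
#4 VA=0x61CDC5 (w,user):
  [0] read 0x13 idx=3: raw=0x24007 flags P=1 W=1 U=1 S=0
  [1] read 0x24 idx=28: raw=0x26003 flags P=1 W=1 U=0 S=0
  ⇒ fault: PROTECTION_VIOLATION  — 2 lookups

Access #0 fault: NONE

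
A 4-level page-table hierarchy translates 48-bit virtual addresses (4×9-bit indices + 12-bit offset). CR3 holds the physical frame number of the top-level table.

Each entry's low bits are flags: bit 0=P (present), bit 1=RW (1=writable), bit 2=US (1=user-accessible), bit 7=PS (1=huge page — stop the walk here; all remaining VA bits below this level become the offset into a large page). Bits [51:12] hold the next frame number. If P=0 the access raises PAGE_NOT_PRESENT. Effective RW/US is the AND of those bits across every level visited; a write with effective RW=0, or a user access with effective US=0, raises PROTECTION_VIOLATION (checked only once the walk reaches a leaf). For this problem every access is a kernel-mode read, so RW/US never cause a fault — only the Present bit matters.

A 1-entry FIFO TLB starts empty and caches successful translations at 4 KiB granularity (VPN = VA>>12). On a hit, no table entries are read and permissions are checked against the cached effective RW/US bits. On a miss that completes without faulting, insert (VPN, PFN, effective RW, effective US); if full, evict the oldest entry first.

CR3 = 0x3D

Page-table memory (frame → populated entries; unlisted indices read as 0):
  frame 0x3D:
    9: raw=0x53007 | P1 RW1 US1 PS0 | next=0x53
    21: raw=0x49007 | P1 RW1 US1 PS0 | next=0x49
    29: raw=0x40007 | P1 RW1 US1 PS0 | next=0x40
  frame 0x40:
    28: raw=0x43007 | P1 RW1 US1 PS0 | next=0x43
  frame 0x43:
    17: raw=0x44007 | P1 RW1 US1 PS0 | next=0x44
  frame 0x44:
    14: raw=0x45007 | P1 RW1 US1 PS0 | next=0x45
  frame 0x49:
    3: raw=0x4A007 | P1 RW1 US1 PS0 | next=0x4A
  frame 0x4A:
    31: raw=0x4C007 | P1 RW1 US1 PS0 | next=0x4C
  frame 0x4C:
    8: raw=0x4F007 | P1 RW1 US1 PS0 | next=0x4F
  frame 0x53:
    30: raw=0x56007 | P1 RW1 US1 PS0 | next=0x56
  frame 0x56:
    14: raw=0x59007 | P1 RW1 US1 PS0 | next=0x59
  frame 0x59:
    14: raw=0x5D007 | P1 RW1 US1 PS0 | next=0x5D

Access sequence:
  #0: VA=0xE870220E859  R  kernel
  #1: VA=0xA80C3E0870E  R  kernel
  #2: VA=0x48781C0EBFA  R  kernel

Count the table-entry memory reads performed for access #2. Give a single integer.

Per-access translation:
#0 VA=0xE870220E859 (r,kernel):
  L0 @0x3D[29] → 0x40007  P=1,RW=1,US=1,PS=0
  L1 @0x40[28] → 0x43007  P=1,RW=1,US=1,PS=0
  L2 @0x43[17] → 0x44007  P=1,RW=1,US=1,PS=0
  L3 @0x44[14] → 0x45007  P=1,RW=1,US=1,PS=0
  ✓ 0x45859  — 4 lookups
#1 VA=0xA80C3E0870E (r,kernel):
  L0 @0x3D[21] → 0x49007  P=1,RW=1,US=1,PS=0
  L1 @0x49[3] → 0x4A007  P=1,RW=1,US=1,PS=0
  L2 @0x4A[31] → 0x4C007  P=1,RW=1,US=1,PS=0
  L3 @0x4C[8] → 0x4F007  P=1,RW=1,US=1,PS=0
  ✓ 0x4F70E  — 4 lookups
#2 VA=0x48781C0EBFA (r,kernel):
  L0 @0x3D[9] → 0x53007  P=1,RW=1,US=1,PS=0
  L1 @0x53[30] → 0x56007  P=1,RW=1,US=1,PS=0
  L2 @0x56[14] → 0x59007  P=1,RW=1,US=1,PS=0
  L3 @0x59[14] → 0x5D007  P=1,RW=1,US=1,PS=0
  ✓ 0x5DBFA  — 4 lookups

Entries read for #2: 4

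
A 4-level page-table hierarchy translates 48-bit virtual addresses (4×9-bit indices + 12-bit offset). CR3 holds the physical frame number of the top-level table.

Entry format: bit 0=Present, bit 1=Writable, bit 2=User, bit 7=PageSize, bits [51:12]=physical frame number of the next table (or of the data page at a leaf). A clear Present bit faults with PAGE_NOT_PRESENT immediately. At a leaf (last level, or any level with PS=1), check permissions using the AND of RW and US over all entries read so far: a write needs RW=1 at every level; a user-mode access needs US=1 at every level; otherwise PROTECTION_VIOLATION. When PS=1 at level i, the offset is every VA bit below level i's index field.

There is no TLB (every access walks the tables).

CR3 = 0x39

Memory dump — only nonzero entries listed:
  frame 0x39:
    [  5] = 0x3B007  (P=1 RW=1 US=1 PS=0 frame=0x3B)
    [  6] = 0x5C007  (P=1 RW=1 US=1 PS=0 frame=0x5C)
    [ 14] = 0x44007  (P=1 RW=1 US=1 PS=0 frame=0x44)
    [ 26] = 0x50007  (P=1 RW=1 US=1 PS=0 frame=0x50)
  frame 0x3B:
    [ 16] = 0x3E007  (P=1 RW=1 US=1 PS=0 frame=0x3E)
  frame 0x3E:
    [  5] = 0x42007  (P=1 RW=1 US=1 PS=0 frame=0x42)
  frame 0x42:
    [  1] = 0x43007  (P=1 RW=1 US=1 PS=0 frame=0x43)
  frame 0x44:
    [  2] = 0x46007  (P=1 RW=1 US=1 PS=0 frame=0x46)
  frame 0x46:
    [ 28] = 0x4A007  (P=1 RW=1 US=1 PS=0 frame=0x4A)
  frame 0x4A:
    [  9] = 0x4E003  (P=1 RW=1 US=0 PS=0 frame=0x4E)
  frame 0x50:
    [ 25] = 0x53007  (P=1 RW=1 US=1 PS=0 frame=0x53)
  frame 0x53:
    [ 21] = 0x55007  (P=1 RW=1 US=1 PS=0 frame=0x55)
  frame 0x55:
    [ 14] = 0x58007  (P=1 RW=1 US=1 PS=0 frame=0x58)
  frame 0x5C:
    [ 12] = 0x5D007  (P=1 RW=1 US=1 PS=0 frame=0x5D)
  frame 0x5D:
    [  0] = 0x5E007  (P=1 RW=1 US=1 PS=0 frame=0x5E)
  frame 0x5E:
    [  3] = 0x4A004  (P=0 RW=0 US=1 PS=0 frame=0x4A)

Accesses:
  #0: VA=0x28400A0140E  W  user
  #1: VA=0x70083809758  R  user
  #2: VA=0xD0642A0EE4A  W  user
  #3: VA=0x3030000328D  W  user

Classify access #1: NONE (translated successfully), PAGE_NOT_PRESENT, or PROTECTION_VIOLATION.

Walk each access:
#0 VA=0x28400A0140E (w,user):
  L0 @0x39[5] → 0x3B007  P=1,RW=1,US=1,PS=0
  L1 @0x3B[16] → 0x3E007  P=1,RW=1,US=1,PS=0
  L2 @0x3E[5] → 0x42007  P=1,RW=1,US=1,PS=0
  L3 @0x42[1] → 0x43007  P=1,RW=1,US=1,PS=0
  ✓ 0x4340E  — 4 lookups
#1 VA=0x70083809758 (r,user):
  L0 @0x39[14] → 0x44007  P=1,RW=1,US=1,PS=0
  L1 @0x44[2] → 0x46007  P=1,RW=1,US=1,PS=0
  L2 @0x46[28] → 0x4A007  P=1,RW=1,US=1,PS=0
  L3 @0x4A[9] → 0x4E003  P=1,RW=1,US=0,PS=0
  ⇒ fault: PROTECTION_VIOLATION  — 4 lookups
#2 VA=0xD0642A0EE4A (w,user):
  L0 @0x39[26] → 0x50007  P=1,RW=1,US=1,PS=0
  L1 @0x50[25] → 0x53007  P=1,RW=1,US=1,PS=0
  L2 @0x53[21] → 0x55007  P=1,RW=1,US=1,PS=0
  L3 @0x55[14] → 0x58007  P=1,RW=1,US=1,PS=0
  ✓ 0x58E4A  — 4 lookups
#3 VA=0x3030000328D (w,user):
  L0 @0x39[6] → 0x5C007  P=1,RW=1,US=1,PS=0
  L1 @0x5C[12] → 0x5D007  P=1,RW=1,US=1,PS=0
  L2 @0x5D[0] → 0x5E007  P=1,RW=1,US=1,PS=0
  L3 @0x5E[3] → 0x4A004  P=0,RW=0,US=1,PS=0
  ⇒ fault: PAGE_NOT_PRESENT  — 4 lookups

Access #1 fault: PROTECTION_VIOLATION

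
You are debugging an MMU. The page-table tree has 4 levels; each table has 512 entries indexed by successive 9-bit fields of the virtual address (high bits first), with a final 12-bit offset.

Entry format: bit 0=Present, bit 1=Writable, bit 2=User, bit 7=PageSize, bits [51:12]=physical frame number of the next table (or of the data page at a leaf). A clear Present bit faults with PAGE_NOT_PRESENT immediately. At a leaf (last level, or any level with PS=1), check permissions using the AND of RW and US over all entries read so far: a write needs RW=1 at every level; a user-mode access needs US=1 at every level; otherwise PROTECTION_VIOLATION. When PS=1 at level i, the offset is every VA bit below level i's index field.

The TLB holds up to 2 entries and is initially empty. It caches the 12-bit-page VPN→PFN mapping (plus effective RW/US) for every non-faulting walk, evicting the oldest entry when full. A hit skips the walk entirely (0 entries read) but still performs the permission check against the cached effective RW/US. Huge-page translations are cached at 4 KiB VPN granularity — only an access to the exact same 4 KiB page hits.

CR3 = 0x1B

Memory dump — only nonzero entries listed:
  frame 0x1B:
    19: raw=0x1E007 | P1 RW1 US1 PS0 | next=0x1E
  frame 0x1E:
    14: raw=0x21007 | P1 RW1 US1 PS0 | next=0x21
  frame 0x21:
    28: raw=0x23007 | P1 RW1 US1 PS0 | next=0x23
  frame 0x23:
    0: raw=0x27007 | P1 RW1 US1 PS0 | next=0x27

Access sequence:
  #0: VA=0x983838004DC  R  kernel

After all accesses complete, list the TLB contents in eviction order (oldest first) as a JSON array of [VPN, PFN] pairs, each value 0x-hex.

Per-access translation:
#0 VA=0x983838004DC (r,kernel):
  lvl0: tbl 0x1B, slot 19 ⇒ 0x1E007 (P1/RW1/US1/PS0)
  lvl1: tbl 0x1E, slot 14 ⇒ 0x21007 (P1/RW1/US1/PS0)
  lvl2: tbl 0x21, slot 28 ⇒ 0x23007 (P1/RW1/US1/PS0)
  lvl3: tbl 0x23, slot 0 ⇒ 0x27007 (P1/RW1/US1/PS0)
  → PA=0x274DC  (4 entries read)

TLB: [["0x98383800", "0x27"]]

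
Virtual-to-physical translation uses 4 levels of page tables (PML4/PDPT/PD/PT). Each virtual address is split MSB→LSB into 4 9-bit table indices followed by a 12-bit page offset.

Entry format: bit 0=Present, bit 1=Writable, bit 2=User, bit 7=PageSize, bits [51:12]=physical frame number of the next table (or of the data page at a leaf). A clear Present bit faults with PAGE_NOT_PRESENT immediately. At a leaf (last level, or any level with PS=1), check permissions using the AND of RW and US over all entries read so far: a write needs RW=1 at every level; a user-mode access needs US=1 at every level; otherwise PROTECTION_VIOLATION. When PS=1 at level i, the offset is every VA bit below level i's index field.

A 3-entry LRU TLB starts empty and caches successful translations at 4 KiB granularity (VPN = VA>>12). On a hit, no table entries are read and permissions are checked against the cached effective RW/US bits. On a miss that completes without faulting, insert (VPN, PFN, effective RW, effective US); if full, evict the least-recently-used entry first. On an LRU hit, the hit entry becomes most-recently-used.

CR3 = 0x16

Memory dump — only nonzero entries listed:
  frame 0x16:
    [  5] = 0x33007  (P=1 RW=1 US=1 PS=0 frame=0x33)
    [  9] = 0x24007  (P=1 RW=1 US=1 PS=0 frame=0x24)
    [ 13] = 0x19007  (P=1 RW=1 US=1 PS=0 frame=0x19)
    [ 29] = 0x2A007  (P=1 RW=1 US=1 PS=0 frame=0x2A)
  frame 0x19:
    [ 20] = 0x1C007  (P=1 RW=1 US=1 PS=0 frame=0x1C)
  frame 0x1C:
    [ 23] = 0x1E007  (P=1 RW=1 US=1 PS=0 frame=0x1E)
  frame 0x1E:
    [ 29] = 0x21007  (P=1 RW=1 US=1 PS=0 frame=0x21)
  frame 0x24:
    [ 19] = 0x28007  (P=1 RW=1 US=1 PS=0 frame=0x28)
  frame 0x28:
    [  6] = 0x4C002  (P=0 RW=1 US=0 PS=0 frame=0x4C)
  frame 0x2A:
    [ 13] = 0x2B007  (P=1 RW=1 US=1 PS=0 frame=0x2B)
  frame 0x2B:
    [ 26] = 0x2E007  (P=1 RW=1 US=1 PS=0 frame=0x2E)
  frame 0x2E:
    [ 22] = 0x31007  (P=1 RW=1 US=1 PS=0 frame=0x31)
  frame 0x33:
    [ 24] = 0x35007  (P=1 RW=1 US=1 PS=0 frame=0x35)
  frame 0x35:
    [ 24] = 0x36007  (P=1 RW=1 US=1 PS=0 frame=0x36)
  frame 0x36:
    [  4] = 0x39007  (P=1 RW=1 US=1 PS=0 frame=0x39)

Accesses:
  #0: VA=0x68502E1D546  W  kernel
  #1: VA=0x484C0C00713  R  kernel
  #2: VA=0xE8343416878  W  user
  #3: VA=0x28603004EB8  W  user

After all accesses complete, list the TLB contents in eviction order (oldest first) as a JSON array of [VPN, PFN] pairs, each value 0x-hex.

Per-access translation:
#0 VA=0x68502E1D546 (w,kernel):
  lvl0: tbl 0x16, slot 13 ⇒ 0x19007 (P1/RW1/US1/PS0)
  lvl1: tbl 0x19, slot 20 ⇒ 0x1C007 (P1/RW1/US1/PS0)
  lvl2: tbl 0x1C, slot 23 ⇒ 0x1E007 (P1/RW1/US1/PS0)
  lvl3: tbl 0x1E, slot 29 ⇒ 0x21007 (P1/RW1/US1/PS0)
  ✓ 0x21546  — 4 lookups
#1 VA=0x484C0C00713 (r,kernel):
  lvl0: tbl 0x16, slot 9 ⇒ 0x24007 (P1/RW1/US1/PS0)
  lvl1: tbl 0x24, slot 19 ⇒ 0x28007 (P1/RW1/US1/PS0)
  lvl2: tbl 0x28, slot 6 ⇒ 0x4C002 (P0/RW1/US0/PS0)
  ⇒ fault: PAGE_NOT_PRESENT  — 3 lookups
#2 VA=0xE8343416878 (w,user):
  lvl0: tbl 0x16, slot 29 ⇒ 0x2A007 (P1/RW1/US1/PS0)
  lvl1: tbl 0x2A, slot 13 ⇒ 0x2B007 (P1/RW1/US1/PS0)
  lvl2: tbl 0x2B, slot 26 ⇒ 0x2E007 (P1/RW1/US1/PS0)
  lvl3: tbl 0x2E, slot 22 ⇒ 0x31007 (P1/RW1/US1/PS0)
  ✓ 0x31878  — 4 lookups
#3 VA=0x28603004EB8 (w,user):
  lvl0: tbl 0x16, slot 5 ⇒ 0x33007 (P1/RW1/US1/PS0)
  lvl1: tbl 0x33, slot 24 ⇒ 0x35007 (P1/RW1/US1/PS0)
  lvl2: tbl 0x35, slot 24 ⇒ 0x36007 (P1/RW1/US1/PS0)
  lvl3: tbl 0x36, slot 4 ⇒ 0x39007 (P1/RW1/US1/PS0)
  ✓ 0x39EB8  — 4 lookups

TLB: [["0x68502E1D", "0x21"], ["0xE8343416", "0x31"], ["0x28603004", "0x39"]]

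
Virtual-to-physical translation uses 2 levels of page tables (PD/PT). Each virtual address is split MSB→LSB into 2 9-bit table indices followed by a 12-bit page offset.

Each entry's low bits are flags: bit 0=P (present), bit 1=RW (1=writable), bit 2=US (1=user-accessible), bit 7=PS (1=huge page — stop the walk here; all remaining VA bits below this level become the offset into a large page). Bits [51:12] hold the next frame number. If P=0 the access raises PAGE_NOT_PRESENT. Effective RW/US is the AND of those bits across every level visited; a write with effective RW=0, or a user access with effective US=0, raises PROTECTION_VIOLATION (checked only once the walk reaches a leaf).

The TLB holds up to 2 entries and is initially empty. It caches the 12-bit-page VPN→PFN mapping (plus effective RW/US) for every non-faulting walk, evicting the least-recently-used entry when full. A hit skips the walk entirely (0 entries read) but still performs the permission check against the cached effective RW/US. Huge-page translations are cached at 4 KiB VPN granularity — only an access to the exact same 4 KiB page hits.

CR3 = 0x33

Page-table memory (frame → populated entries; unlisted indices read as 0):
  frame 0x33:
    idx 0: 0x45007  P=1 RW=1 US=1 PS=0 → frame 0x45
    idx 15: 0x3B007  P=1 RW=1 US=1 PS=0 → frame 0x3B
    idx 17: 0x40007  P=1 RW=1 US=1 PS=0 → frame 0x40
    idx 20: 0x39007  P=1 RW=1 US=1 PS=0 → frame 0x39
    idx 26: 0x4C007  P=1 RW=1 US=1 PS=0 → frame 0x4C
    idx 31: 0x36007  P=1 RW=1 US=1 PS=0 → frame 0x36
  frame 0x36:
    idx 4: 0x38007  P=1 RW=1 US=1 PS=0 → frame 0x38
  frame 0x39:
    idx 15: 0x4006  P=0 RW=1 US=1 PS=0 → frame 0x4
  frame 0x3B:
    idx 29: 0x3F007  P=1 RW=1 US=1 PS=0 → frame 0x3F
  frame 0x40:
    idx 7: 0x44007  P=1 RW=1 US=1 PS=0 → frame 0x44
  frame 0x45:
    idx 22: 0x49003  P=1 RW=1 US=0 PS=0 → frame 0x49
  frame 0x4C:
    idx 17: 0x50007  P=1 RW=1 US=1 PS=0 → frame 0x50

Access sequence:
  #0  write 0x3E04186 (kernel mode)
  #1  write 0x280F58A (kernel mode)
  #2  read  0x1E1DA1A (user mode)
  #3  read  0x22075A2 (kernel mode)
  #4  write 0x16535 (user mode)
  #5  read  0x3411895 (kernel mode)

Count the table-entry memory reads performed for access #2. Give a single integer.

Trace:
#0 VA=0x3E04186 (w,kernel):
  [0] read 0x33 idx=31: raw=0x36007 flags P=1 W=1 U=1 S=0
  [1] read 0x36 idx=4: raw=0x38007 flags P=1 W=1 U=1 S=0
  ⇒ phys 0x38186  [2 reads]
#1 VA=0x280F58A (w,kernel):
  [0] read 0x33 idx=20: raw=0x39007 flags P=1 W=1 U=1 S=0
  [1] read 0x39 idx=15: raw=0x4006 flags P=0 W=1 U=1 S=0
  ⇒ fault: PAGE_NOT_PRESENT  — 2 lookups
#2 VA=0x1E1DA1A (r,user):
  [0] read 0x33 idx=15: raw=0x3B007 flags P=1 W=1 U=1 S=0
  [1] read 0x3B idx=29: raw=0x3F007 flags P=1 W=1 U=1 S=0
  ⇒ phys 0x3FA1A  [2 reads]
#3 VA=0x22075A2 (r,kernel):
  [0] read 0x33 idx=17: raw=0x40007 flags P=1 W=1 U=1 S=0
  [1] read 0x40 idx=7: raw=0x44007 flags P=1 W=1 U=1 S=0
  ⇒ phys 0x445A2  [2 reads]
#4 VA=0x16535 (w,user):
  [0] read 0x33 idx=0: raw=0x45007 flags P=1 W=1 U=1 S=0
  [1] read 0x45 idx=22: raw=0x49003 flags P=1 W=1 U=0 S=0
  ⇒ fault: PROTECTION_VIOLATION  — 2 lookups
#5 VA=0x3411895 (r,kernel):
  [0] read 0x33 idx=26: raw=0x4C007 flags P=1 W=1 U=1 S=0
  [1] read 0x4C idx=17: raw=0x50007 flags P=1 W=1 U=1 S=0
  ⇒ phys 0x50895  [2 reads]

Entries read for #2: 2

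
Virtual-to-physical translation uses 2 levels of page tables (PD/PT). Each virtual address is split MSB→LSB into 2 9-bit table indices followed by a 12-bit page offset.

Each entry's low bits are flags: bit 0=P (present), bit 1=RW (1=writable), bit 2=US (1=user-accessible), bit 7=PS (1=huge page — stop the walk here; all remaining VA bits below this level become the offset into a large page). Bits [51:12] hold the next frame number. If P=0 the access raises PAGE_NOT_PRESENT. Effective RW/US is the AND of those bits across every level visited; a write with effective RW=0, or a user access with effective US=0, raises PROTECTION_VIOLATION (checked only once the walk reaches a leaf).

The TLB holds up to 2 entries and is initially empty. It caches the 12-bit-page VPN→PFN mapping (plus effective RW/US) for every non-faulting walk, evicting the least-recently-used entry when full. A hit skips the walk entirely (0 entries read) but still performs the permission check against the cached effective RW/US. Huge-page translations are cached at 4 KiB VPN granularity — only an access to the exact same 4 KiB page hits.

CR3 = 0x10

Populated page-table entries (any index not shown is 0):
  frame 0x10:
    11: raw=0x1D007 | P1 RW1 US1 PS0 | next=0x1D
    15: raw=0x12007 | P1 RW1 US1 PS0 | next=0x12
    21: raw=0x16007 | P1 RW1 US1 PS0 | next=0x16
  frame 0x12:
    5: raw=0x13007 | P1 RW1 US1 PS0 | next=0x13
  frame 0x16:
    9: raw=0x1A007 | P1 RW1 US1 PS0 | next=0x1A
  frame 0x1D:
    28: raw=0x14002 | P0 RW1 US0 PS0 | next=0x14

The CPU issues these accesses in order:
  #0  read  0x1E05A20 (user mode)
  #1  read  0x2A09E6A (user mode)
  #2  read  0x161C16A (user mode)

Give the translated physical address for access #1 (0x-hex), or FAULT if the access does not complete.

Per-access translation:
#0 VA=0x1E05A20 (r,user):
  L0 @0x10[15] → 0x12007  P=1,RW=1,US=1,PS=0
  L1 @0x12[5] → 0x13007  P=1,RW=1,US=1,PS=0
  ✓ 0x13A20  — 2 lookups
#1 VA=0x2A09E6A (r,user):
  L0 @0x10[21] → 0x16007  P=1,RW=1,US=1,PS=0
  L1 @0x16[9] → 0x1A007  P=1,RW=1,US=1,PS=0
  ✓ 0x1AE6A  — 2 lookups
#2 VA=0x161C16A (r,user):
  L0 @0x10[11] → 0x1D007  P=1,RW=1,US=1,PS=0
  L1 @0x1D[28] → 0x14002  P=0,RW=1,US=0,PS=0
  ⇒ fault: PAGE_NOT_PRESENT  — 2 lookups

Access #1 PA: 0x1AE6A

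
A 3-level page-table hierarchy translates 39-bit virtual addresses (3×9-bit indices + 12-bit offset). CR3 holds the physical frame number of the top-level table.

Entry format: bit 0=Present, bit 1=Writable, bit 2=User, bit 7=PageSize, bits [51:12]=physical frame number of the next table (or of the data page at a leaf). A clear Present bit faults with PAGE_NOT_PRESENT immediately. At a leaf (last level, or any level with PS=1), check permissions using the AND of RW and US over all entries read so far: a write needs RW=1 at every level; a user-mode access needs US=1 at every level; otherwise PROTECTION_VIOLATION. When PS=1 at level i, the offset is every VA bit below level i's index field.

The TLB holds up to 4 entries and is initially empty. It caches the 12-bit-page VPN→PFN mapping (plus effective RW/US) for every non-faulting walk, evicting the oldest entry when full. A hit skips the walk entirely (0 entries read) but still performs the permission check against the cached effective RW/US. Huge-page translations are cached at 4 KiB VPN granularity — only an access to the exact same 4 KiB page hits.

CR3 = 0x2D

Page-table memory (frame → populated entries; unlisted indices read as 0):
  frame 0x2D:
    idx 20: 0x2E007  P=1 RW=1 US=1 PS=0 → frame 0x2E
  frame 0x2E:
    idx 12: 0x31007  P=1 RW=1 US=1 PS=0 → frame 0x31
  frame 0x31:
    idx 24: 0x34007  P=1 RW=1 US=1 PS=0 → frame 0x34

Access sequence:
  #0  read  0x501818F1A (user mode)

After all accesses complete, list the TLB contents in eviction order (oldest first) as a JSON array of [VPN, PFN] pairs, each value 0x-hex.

Per-access translation:
#0 VA=0x501818F1A (r,user):
  [0] read 0x2D idx=20: raw=0x2E007 flags P=1 W=1 U=1 S=0
  [1] read 0x2E idx=12: raw=0x31007 flags P=1 W=1 U=1 S=0
  [2] read 0x31 idx=24: raw=0x34007 flags P=1 W=1 U=1 S=0
  → PA=0x34F1A  (3 entries read)

TLB: [["0x501818", "0x34"]]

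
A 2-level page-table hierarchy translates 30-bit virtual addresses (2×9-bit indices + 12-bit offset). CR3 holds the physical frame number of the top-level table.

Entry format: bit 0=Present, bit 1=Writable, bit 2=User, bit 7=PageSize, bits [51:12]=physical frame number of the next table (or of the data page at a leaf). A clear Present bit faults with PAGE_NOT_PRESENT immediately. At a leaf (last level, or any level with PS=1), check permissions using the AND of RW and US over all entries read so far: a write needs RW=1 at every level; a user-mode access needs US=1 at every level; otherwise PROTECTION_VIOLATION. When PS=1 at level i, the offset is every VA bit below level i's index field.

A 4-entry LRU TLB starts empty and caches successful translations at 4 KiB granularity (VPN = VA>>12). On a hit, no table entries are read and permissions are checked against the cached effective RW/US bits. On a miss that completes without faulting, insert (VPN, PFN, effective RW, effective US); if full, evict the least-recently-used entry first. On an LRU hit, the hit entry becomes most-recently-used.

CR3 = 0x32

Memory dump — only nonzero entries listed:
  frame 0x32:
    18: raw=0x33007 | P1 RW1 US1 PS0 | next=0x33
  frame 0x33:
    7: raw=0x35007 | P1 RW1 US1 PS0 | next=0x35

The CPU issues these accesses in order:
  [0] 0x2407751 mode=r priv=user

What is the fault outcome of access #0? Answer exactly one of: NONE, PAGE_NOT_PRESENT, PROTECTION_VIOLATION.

Walk each access:
#0 VA=0x2407751 (r,user):
  L0: frame=0x32 idx=18 entry=0x33007 [P=1 RW=1 US=1 PS=0]
  L1: frame=0x33 idx=7 entry=0x35007 [P=1 RW=1 US=1 PS=0]
  ✓ 0x35751  — 2 lookups

Access #0 fault: NONE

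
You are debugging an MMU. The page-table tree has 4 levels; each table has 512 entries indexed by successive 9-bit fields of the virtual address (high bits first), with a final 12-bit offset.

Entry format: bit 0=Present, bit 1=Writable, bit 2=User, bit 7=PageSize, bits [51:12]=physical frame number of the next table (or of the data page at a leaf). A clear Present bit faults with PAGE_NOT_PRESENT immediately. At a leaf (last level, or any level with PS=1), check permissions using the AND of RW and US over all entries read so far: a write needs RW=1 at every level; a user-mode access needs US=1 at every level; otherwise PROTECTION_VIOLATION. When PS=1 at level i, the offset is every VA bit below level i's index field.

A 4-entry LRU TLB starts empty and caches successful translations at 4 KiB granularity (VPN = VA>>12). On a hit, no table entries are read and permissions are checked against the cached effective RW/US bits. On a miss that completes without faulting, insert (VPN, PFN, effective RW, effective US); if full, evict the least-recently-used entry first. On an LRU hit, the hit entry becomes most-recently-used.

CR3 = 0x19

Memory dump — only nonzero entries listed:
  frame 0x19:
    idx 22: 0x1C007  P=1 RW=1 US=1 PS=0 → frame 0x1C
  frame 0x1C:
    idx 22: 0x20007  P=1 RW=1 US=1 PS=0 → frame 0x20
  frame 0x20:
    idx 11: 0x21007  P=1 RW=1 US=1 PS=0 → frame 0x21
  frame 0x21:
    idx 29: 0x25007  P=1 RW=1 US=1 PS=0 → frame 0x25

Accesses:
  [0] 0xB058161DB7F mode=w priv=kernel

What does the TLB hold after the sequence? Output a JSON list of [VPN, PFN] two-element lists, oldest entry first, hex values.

Per-access translation:
#0 VA=0xB058161DB7F (w,kernel):
  [0] read 0x19 idx=22: raw=0x1C007 flags P=1 W=1 U=1 S=0
  [1] read 0x1C idx=22: raw=0x20007 flags P=1 W=1 U=1 S=0
  [2] read 0x20 idx=11: raw=0x21007 flags P=1 W=1 U=1 S=0
  [3] read 0x21 idx=29: raw=0x25007 flags P=1 W=1 U=1 S=0
  ⇒ phys 0x25B7F  [4 reads]

TLB: [["0xB058161D", "0x25"]]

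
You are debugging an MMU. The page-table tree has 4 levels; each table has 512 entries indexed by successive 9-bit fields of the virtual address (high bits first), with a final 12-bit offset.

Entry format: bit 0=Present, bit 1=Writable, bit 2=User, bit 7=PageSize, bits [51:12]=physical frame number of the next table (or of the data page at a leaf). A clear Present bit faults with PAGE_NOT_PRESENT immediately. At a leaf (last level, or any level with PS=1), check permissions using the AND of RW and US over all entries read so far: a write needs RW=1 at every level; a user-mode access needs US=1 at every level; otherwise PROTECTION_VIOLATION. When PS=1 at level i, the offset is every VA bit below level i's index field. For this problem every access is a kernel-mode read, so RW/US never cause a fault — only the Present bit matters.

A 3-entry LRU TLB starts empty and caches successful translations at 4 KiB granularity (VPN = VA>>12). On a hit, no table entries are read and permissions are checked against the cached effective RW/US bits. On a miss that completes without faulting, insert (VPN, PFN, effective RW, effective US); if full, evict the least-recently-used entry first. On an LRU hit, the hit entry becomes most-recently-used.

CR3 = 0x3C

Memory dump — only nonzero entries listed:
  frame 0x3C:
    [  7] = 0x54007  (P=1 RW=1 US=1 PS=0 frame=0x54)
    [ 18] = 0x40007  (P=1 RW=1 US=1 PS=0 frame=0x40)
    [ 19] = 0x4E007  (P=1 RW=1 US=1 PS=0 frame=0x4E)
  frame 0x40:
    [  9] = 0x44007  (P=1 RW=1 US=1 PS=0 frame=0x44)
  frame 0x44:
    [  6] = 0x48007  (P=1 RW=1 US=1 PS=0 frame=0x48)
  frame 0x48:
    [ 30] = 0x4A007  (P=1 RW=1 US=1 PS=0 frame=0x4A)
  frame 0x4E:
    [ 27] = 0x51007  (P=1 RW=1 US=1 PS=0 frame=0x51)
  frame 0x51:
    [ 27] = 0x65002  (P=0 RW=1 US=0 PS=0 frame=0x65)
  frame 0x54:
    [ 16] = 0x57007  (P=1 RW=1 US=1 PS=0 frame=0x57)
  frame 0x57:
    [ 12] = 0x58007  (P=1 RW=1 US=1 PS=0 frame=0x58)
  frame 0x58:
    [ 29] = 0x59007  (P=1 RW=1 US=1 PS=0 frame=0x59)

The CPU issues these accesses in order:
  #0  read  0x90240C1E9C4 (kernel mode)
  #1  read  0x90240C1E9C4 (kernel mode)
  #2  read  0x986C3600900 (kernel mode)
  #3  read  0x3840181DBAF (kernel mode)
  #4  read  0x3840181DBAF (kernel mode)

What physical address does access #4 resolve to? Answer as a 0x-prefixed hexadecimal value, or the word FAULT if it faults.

Trace:
#0 VA=0x90240C1E9C4 (r,kernel):
  L0 @0x3C[18] → 0x40007  P=1,RW=1,US=1,PS=0
  L1 @0x40[9] → 0x44007  P=1,RW=1,US=1,PS=0
  L2 @0x44[6] → 0x48007  P=1,RW=1,US=1,PS=0
  L3 @0x48[30] → 0x4A007  P=1,RW=1,US=1,PS=0
  → PA=0x4A9C4  (4 entries read)
#1 VA=0x90240C1E9C4 (r,kernel):
  TLB hit vpn=0x90240C1E → PA=0x4A9C4
#2 VA=0x986C3600900 (r,kernel):
  L0 @0x3C[19] → 0x4E007  P=1,RW=1,US=1,PS=0
  L1 @0x4E[27] → 0x51007  P=1,RW=1,US=1,PS=0
  L2 @0x51[27] → 0x65002  P=0,RW=1,US=0,PS=0
  → PAGE_NOT_PRESENT  (3 entries read)
#3 VA=0x3840181DBAF (r,kernel):
  L0 @0x3C[7] → 0x54007  P=1,RW=1,US=1,PS=0
  L1 @0x54[16] → 0x57007  P=1,RW=1,US=1,PS=0
  L2 @0x57[12] → 0x58007  P=1,RW=1,US=1,PS=0
  L3 @0x58[29] → 0x59007  P=1,RW=1,US=1,PS=0
  → PA=0x59BAF  (4 entries read)
#4 VA=0x3840181DBAF (r,kernel):
  TLB hit vpn=0x3840181D → PA=0x59BAF

Access #4 PA: 0x59BAF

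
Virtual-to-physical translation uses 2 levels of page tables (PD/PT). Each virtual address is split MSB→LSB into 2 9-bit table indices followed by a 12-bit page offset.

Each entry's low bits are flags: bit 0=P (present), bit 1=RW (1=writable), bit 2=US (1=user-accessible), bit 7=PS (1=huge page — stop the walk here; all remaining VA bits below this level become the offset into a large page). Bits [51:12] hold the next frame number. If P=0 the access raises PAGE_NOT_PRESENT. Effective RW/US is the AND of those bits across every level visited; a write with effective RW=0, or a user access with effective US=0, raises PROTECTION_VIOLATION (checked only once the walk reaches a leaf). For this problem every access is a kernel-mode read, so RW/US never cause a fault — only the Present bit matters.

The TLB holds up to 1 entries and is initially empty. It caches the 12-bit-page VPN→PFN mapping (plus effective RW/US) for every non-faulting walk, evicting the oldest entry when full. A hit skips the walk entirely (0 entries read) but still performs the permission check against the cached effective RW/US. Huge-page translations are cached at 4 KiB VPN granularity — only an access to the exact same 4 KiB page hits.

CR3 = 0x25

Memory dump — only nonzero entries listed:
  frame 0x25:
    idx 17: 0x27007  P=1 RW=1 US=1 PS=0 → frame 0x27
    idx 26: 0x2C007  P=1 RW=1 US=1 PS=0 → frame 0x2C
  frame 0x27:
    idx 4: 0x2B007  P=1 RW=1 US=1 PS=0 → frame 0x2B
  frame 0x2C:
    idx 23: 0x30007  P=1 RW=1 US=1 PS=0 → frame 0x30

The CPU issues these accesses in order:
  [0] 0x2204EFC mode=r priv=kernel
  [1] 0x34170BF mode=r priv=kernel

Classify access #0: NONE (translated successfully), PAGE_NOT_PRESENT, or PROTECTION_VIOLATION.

Walk each access:
#0 VA=0x2204EFC (r,kernel):
  L0 @0x25[17] → 0x27007  P=1,RW=1,US=1,PS=0
  L1 @0x27[4] → 0x2B007  P=1,RW=1,US=1,PS=0
  ✓ 0x2BEFC  — 2 lookups
#1 VA=0x34170BF (r,kernel):
  L0 @0x25[26] → 0x2C007  P=1,RW=1,US=1,PS=0
  L1 @0x2C[23] → 0x30007  P=1,RW=1,US=1,PS=0
  ✓ 0x300BF  — 2 lookups

Access #0 fault: NONE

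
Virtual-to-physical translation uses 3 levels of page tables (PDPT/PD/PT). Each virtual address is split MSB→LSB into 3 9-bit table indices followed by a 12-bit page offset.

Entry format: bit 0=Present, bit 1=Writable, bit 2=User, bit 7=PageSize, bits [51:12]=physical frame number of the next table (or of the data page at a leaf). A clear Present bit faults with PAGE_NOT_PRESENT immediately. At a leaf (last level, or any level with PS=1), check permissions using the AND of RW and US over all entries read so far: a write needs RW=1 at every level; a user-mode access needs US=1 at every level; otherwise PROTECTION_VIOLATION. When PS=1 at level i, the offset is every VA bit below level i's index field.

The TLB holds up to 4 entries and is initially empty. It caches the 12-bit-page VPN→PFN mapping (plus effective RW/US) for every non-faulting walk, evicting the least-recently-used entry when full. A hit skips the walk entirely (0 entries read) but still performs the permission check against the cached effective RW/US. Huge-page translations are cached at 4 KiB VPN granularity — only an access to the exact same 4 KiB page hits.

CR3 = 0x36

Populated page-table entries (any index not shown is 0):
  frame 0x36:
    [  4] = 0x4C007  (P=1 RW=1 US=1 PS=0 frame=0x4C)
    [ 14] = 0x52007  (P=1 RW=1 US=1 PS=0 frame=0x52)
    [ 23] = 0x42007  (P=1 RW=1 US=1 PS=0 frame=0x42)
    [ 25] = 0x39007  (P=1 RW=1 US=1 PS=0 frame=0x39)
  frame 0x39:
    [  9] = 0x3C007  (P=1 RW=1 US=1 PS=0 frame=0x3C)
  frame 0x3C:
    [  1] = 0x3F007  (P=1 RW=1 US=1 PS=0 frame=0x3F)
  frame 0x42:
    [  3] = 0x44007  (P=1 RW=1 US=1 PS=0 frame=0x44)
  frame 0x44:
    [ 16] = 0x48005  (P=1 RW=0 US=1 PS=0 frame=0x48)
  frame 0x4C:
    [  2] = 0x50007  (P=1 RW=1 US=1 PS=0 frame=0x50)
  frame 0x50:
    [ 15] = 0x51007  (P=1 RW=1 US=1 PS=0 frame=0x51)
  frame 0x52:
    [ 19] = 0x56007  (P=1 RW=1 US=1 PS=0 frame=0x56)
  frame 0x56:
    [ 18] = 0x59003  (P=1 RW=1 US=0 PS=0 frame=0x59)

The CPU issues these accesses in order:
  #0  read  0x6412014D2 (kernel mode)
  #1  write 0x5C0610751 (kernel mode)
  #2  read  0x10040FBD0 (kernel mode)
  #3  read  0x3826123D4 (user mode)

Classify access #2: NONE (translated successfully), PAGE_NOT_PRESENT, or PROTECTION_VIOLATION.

Trace:
#0 VA=0x6412014D2 (r,kernel):
  lvl0: tbl 0x36, slot 25 ⇒ 0x39007 (P1/RW1/US1/PS0)
  lvl1: tbl 0x39, slot 9 ⇒ 0x3C007 (P1/RW1/US1/PS0)
  lvl2: tbl 0x3C, slot 1 ⇒ 0x3F007 (P1/RW1/US1/PS0)
  → PA=0x3F4D2  (3 entries read)
#1 VA=0x5C0610751 (w,kernel):
  lvl0: tbl 0x36, slot 23 ⇒ 0x42007 (P1/RW1/US1/PS0)
  lvl1: tbl 0x42, slot 3 ⇒ 0x44007 (P1/RW1/US1/PS0)
  lvl2: tbl 0x44, slot 16 ⇒ 0x48005 (P1/RW0/US1/PS0)
  ✗ PROTECTION_VIOLATION  [3 reads]
#2 VA=0x10040FBD0 (r,kernel):
  lvl0: tbl 0x36, slot 4 ⇒ 0x4C007 (P1/RW1/US1/PS0)
  lvl1: tbl 0x4C, slot 2 ⇒ 0x50007 (P1/RW1/US1/PS0)
  lvl2: tbl 0x50, slot 15 ⇒ 0x51007 (P1/RW1/US1/PS0)
  → PA=0x51BD0  (3 entries read)
#3 VA=0x3826123D4 (r,user):
  lvl0: tbl 0x36, slot 14 ⇒ 0x52007 (P1/RW1/US1/PS0)
  lvl1: tbl 0x52, slot 19 ⇒ 0x56007 (P1/RW1/US1/PS0)
  lvl2: tbl 0x56, slot 18 ⇒ 0x59003 (P1/RW1/US0/PS0)
  ✗ PROTECTION_VIOLATION  [3 reads]

Access #2 fault: NONE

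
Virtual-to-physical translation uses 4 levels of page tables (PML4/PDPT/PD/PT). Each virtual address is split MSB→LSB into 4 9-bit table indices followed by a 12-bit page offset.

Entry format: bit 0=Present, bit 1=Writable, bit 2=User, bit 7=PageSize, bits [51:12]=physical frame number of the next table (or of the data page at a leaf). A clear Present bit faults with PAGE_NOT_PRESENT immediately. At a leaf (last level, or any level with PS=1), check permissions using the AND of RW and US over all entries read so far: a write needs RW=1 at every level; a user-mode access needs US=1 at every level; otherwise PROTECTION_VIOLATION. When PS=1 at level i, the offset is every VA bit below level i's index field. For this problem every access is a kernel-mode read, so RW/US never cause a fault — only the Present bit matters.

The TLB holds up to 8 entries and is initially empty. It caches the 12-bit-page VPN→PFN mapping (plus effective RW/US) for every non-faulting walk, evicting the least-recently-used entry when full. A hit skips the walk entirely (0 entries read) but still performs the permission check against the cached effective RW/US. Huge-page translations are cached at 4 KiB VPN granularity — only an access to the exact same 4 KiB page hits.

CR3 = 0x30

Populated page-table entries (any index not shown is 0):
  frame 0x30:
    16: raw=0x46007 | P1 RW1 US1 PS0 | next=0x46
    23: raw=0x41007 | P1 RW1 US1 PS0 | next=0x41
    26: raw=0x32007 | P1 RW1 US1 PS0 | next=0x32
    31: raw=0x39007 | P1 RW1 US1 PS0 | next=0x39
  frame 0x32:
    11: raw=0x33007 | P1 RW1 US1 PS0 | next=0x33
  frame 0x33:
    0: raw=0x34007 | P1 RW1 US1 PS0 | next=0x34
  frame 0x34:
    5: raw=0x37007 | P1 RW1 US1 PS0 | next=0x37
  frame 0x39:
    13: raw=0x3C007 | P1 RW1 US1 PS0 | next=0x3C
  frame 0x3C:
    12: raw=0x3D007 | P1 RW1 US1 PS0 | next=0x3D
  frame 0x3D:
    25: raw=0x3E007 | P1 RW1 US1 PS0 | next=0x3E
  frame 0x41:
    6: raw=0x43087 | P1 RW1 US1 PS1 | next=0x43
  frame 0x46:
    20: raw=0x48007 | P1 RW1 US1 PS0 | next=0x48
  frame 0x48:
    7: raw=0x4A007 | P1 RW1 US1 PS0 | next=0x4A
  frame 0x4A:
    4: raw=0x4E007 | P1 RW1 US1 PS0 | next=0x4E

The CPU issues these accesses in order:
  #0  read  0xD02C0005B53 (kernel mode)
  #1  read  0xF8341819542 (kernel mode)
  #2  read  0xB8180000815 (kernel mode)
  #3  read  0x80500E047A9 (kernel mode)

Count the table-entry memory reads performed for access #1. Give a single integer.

Walk each access:
#0 VA=0xD02C0005B53 (r,kernel):
  L0 @0x30[26] → 0x32007  P=1,RW=1,US=1,PS=0
  L1 @0x32[11] → 0x33007  P=1,RW=1,US=1,PS=0
  L2 @0x33[0] → 0x34007  P=1,RW=1,US=1,PS=0
  L3 @0x34[5] → 0x37007  P=1,RW=1,US=1,PS=0
  ✓ 0x37B53  — 4 lookups
#1 VA=0xF8341819542 (r,kernel):
  L0 @0x30[31] → 0x39007  P=1,RW=1,US=1,PS=0
  L1 @0x39[13] → 0x3C007  P=1,RW=1,US=1,PS=0
  L2 @0x3C[12] → 0x3D007  P=1,RW=1,US=1,PS=0
  L3 @0x3D[25] → 0x3E007  P=1,RW=1,US=1,PS=0
  ✓ 0x3E542  — 4 lookups
#2 VA=0xB8180000815 (r,kernel):
  L0 @0x30[23] → 0x41007  P=1,RW=1,US=1,PS=0
  L1 @0x41[6] → 0x43087  P=1,RW=1,US=1,PS=1
  ✓ 0x43815 (huge @L1)  — 2 lookups
#3 VA=0x80500E047A9 (r,kernel):
  L0 @0x30[16] → 0x46007  P=1,RW=1,US=1,PS=0
  L1 @0x46[20] → 0x48007  P=1,RW=1,US=1,PS=0
  L2 @0x48[7] → 0x4A007  P=1,RW=1,US=1,PS=0
  L3 @0x4A[4] → 0x4E007  P=1,RW=1,US=1,PS=0
  ✓ 0x4E7A9  — 4 lookups

Entries read for #1: 4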